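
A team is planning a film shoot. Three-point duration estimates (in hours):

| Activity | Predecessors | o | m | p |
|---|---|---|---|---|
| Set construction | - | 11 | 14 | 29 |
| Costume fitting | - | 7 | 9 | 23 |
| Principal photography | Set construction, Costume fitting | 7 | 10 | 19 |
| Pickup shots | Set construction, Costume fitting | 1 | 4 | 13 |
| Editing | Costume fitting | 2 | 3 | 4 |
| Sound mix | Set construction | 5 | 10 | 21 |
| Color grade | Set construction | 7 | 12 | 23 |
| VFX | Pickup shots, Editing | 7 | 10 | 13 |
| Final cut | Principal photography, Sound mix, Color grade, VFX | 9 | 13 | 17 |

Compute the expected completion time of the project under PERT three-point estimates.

te_Set construction = (11 + 4·14 + 29)/6 = 96/6 = 16
te_Costume fitting = (7 + 4·9 + 23)/6 = 66/6 = 11
te_Principal photography = (7 + 4·10 + 19)/6 = 66/6 = 11
te_Pickup shots = (1 + 4·4 + 13)/6 = 30/6 = 5
te_Editing = (2 + 4·3 + 4)/6 = 18/6 = 3
te_Sound mix = (5 + 4·10 + 21)/6 = 66/6 = 11
te_Color grade = (7 + 4·12 + 23)/6 = 78/6 = 13
te_VFX = (7 + 4·10 + 13)/6 = 60/6 = 10
te_Final cut = (9 + 4·13 + 17)/6 = 78/6 = 13

Forward pass:
ES_Set construction = 0; EF_Set construction = 16
ES_Costume fitting = 0; EF_Costume fitting = 11
ES_Principal photography = max(EF_Set construction=16, EF_Costume fitting=11) = 16; EF_Principal photography = 16+11 = 27
ES_Pickup shots = max(EF_Set construction=16, EF_Costume fitting=11) = 16; EF_Pickup shots = 16+5 = 21
ES_Editing = 11; EF_Editing = 11+3 = 14
ES_Sound mix = 16; EF_Sound mix = 16+11 = 27
ES_Color grade = 16; EF_Color grade = 16+13 = 29
ES_VFX = max(EF_Pickup shots=21, EF_Editing=14) = 21; EF_VFX = 21+10 = 31
ES_Final cut = max(EF_Principal photography=27, EF_Sound mix=27, EF_Color grade=29, EF_VFX=31) = 31; EF_Final cut = 31+13 = 44
Expected project duration μ = 44 hours. Critical path: Set construction → Pickup shots → VFX → Final cut.

44 hours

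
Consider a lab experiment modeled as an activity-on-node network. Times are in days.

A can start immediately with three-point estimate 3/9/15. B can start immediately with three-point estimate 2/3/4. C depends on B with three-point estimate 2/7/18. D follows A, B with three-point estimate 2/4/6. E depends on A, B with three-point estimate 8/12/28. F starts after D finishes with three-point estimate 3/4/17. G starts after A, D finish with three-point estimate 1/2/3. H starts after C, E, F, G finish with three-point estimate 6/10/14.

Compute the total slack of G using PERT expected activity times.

8 days

te_A = (3 + 4·9 + 15)/6 = 54/6 = 9
te_B = (2 + 4·3 + 4)/6 = 18/6 = 3
te_C = (2 + 4·7 + 18)/6 = 48/6 = 8
te_D = (2 + 4·4 + 6)/6 = 24/6 = 4
te_E = (8 + 4·12 + 28)/6 = 84/6 = 14
te_F = (3 + 4·4 + 17)/6 = 36/6 = 6
te_G = (1 + 4·2 + 3)/6 = 12/6 = 2
te_H = (6 + 4·10 + 14)/6 = 60/6 = 10

Forward pass:
ES_A = 0; EF_A = 9
ES_B = 0; EF_B = 3
ES_C = 3; EF_C = 3+8 = 11
ES_D = max(EF_A=9, EF_B=3) = 9; EF_D = 9+4 = 13
ES_E = max(EF_A=9, EF_B=3) = 9; EF_E = 9+14 = 23
ES_F = 13; EF_F = 13+6 = 19
ES_G = max(EF_A=9, EF_D=13) = 13; EF_G = 13+2 = 15
ES_H = max(EF_C=11, EF_E=23, EF_F=19, EF_G=15) = 23; EF_H = 23+10 = 33
Expected project duration μ = 33 days. Critical path: A → E → H.

Backward pass:
LF_H = 33; LS_H = 33−10 = 23
LF_G = LS_H = 23; LS_G = 23−2 = 21
LF_F = LS_H = 23; LS_F = 23−6 = 17
LF_E = LS_H = 23; LS_E = 23−14 = 9
LF_D = min(LS_F=17, LS_G=21) = 17; LS_D = 17−4 = 13
LF_C = LS_H = 23; LS_C = 23−8 = 15
LF_B = min(LS_C=15, LS_D=13, LS_E=9) = 9; LS_B = 9−3 = 6
LF_A = min(LS_D=13, LS_E=9, LS_G=21) = 9; LS_A = 9−9 = 0
Slack_G = LS_G − ES_G = 21 − 13 = 8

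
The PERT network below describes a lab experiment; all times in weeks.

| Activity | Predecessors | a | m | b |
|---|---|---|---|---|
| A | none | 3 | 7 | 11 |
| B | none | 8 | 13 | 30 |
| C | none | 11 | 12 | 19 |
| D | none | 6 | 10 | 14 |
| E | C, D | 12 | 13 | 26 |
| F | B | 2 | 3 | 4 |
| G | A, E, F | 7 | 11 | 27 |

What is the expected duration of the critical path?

41 weeks

te_A = (3 + 4·7 + 11)/6 = 42/6 = 7
te_B = (8 + 4·13 + 30)/6 = 90/6 = 15
te_C = (11 + 4·12 + 19)/6 = 78/6 = 13
te_D = (6 + 4·10 + 14)/6 = 60/6 = 10
te_E = (12 + 4·13 + 26)/6 = 90/6 = 15
te_F = (2 + 4·3 + 4)/6 = 18/6 = 3
te_G = (7 + 4·11 + 27)/6 = 78/6 = 13

Forward pass:
ES_A = 0; EF_A = 7
ES_B = 0; EF_B = 15
ES_C = 0; EF_C = 13
ES_D = 0; EF_D = 10
ES_E = max(EF_C=13, EF_D=10) = 13; EF_E = 13+15 = 28
ES_F = 15; EF_F = 15+3 = 18
ES_G = max(EF_A=7, EF_E=28, EF_F=18) = 28; EF_G = 28+13 = 41
Expected project duration μ = 41 weeks. Critical path: C → E → G.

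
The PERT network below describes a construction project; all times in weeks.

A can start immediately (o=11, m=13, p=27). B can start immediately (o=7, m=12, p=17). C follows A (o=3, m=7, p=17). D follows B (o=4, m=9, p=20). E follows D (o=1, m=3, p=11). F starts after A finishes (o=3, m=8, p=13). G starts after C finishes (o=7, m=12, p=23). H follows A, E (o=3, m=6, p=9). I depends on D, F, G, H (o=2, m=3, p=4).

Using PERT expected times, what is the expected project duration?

te_A = (11 + 4·13 + 27)/6 = 90/6 = 15
te_B = (7 + 4·12 + 17)/6 = 72/6 = 12
te_C = (3 + 4·7 + 17)/6 = 48/6 = 8
te_D = (4 + 4·9 + 20)/6 = 60/6 = 10
te_E = (1 + 4·3 + 11)/6 = 24/6 = 4
te_F = (3 + 4·8 + 13)/6 = 48/6 = 8
te_G = (7 + 4·12 + 23)/6 = 78/6 = 13
te_H = (3 + 4·6 + 9)/6 = 36/6 = 6
te_I = (2 + 4·3 + 4)/6 = 18/6 = 3

Forward pass:
ES_A = 0; EF_A = 15
ES_B = 0; EF_B = 12
ES_C = 15; EF_C = 15+8 = 23
ES_D = 12; EF_D = 12+10 = 22
ES_E = 22; EF_E = 22+4 = 26
ES_F = 15; EF_F = 15+8 = 23
ES_G = 23; EF_G = 23+13 = 36
ES_H = max(EF_A=15, EF_E=26) = 26; EF_H = 26+6 = 32
ES_I = max(EF_D=22, EF_F=23, EF_G=36, EF_H=32) = 36; EF_I = 36+3 = 39
Expected project duration μ = 39 weeks. Critical path: A → C → G → I.

39 weeks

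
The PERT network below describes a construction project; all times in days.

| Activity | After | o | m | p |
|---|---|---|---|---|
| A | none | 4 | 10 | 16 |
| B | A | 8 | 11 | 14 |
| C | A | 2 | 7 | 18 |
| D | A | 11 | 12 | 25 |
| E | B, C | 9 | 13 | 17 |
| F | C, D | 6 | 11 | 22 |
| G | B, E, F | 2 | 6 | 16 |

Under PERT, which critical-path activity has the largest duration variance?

te_A = (4 + 4·10 + 16)/6 = 60/6 = 10; σ²_A = ((16−4)/6)² = 4.000
te_B = (8 + 4·11 + 14)/6 = 66/6 = 11; σ²_B = ((14−8)/6)² = 1.000
te_C = (2 + 4·7 + 18)/6 = 48/6 = 8; σ²_C = ((18−2)/6)² = 7.111
te_D = (11 + 4·12 + 25)/6 = 84/6 = 14; σ²_D = ((25−11)/6)² = 5.444
te_E = (9 + 4·13 + 17)/6 = 78/6 = 13; σ²_E = ((17−9)/6)² = 1.778
te_F = (6 + 4·11 + 22)/6 = 72/6 = 12; σ²_F = ((22−6)/6)² = 7.111
te_G = (2 + 4·6 + 16)/6 = 42/6 = 7; σ²_G = ((16−2)/6)² = 5.444

Forward pass:
ES_A = 0; EF_A = 10
ES_B = 10; EF_B = 10+11 = 21
ES_C = 10; EF_C = 10+8 = 18
ES_D = 10; EF_D = 10+14 = 24
ES_E = max(EF_B=21, EF_C=18) = 21; EF_E = 21+13 = 34
ES_F = max(EF_C=18, EF_D=24) = 24; EF_F = 24+12 = 36
ES_G = max(EF_B=21, EF_E=34, EF_F=36) = 36; EF_G = 36+7 = 43
Expected project duration μ = 43 days. Critical path: A → D → F → G.

Variances on critical path: σ²_A=4.000, σ²_D=5.444, σ²_F=7.111, σ²_G=5.444.
Largest is σ²_F = 7.111.

F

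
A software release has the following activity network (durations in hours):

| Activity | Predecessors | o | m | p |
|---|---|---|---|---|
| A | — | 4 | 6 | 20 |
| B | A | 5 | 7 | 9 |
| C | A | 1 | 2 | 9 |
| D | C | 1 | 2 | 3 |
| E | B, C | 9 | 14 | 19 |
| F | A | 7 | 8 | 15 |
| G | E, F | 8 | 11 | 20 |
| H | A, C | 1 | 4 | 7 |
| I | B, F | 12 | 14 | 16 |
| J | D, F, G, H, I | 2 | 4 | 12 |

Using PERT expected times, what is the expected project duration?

te_A = (4 + 4·6 + 20)/6 = 48/6 = 8
te_B = (5 + 4·7 + 9)/6 = 42/6 = 7
te_C = (1 + 4·2 + 9)/6 = 18/6 = 3
te_D = (1 + 4·2 + 3)/6 = 12/6 = 2
te_E = (9 + 4·14 + 19)/6 = 84/6 = 14
te_F = (7 + 4·8 + 15)/6 = 54/6 = 9
te_G = (8 + 4·11 + 20)/6 = 72/6 = 12
te_H = (1 + 4·4 + 7)/6 = 24/6 = 4
te_I = (12 + 4·14 + 16)/6 = 84/6 = 14
te_J = (2 + 4·4 + 12)/6 = 30/6 = 5

Forward pass:
ES_A = 0; EF_A = 8
ES_B = 8; EF_B = 8+7 = 15
ES_C = 8; EF_C = 8+3 = 11
ES_D = 11; EF_D = 11+2 = 13
ES_E = max(EF_B=15, EF_C=11) = 15; EF_E = 15+14 = 29
ES_F = 8; EF_F = 8+9 = 17
ES_G = max(EF_E=29, EF_F=17) = 29; EF_G = 29+12 = 41
ES_H = max(EF_A=8, EF_C=11) = 11; EF_H = 11+4 = 15
ES_I = max(EF_B=15, EF_F=17) = 17; EF_I = 17+14 = 31
ES_J = max(EF_D=13, EF_F=17, EF_G=41, EF_H=15, EF_I=31) = 41; EF_J = 41+5 = 46
Expected project duration μ = 46 hours. Critical path: A → B → E → G → J.

46 hours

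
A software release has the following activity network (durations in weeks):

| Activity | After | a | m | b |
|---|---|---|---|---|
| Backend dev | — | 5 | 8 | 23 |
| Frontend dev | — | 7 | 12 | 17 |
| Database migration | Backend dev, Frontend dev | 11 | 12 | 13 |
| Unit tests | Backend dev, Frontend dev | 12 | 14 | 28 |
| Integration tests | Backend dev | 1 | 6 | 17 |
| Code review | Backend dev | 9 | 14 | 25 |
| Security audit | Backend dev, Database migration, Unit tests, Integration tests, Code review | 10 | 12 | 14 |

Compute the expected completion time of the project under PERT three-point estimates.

te_Backend dev = (5 + 4·8 + 23)/6 = 60/6 = 10
te_Frontend dev = (7 + 4·12 + 17)/6 = 72/6 = 12
te_Database migration = (11 + 4·12 + 13)/6 = 72/6 = 12
te_Unit tests = (12 + 4·14 + 28)/6 = 96/6 = 16
te_Integration tests = (1 + 4·6 + 17)/6 = 42/6 = 7
te_Code review = (9 + 4·14 + 25)/6 = 90/6 = 15
te_Security audit = (10 + 4·12 + 14)/6 = 72/6 = 12

Forward pass:
ES_Backend dev = 0; EF_Backend dev = 10
ES_Frontend dev = 0; EF_Frontend dev = 12
ES_Database migration = max(EF_Backend dev=10, EF_Frontend dev=12) = 12; EF_Database migration = 12+12 = 24
ES_Unit tests = max(EF_Backend dev=10, EF_Frontend dev=12) = 12; EF_Unit tests = 12+16 = 28
ES_Integration tests = 10; EF_Integration tests = 10+7 = 17
ES_Code review = 10; EF_Code review = 10+15 = 25
ES_Security audit = max(EF_Backend dev=10, EF_Database migration=24, EF_Unit tests=28, EF_Integration tests=17, EF_Code review=25) = 28; EF_Security audit = 28+12 = 40
Expected project duration μ = 40 weeks. Critical path: Frontend dev → Unit tests → Security audit.

40 weeks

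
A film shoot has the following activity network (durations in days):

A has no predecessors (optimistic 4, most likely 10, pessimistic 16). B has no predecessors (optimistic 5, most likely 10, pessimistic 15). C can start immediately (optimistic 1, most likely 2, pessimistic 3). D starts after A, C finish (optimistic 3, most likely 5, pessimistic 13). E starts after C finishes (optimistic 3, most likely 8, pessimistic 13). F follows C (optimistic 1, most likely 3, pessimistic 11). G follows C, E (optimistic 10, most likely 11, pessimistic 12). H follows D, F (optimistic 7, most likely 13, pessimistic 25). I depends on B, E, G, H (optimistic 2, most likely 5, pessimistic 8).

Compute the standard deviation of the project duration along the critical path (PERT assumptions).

4.10 days

te_A = (4 + 4·10 + 16)/6 = 60/6 = 10; σ²_A = ((16−4)/6)² = 4.000
te_B = (5 + 4·10 + 15)/6 = 60/6 = 10; σ²_B = ((15−5)/6)² = 2.778
te_C = (1 + 4·2 + 3)/6 = 12/6 = 2; σ²_C = ((3−1)/6)² = 0.111
te_D = (3 + 4·5 + 13)/6 = 36/6 = 6; σ²_D = ((13−3)/6)² = 2.778
te_E = (3 + 4·8 + 13)/6 = 48/6 = 8; σ²_E = ((13−3)/6)² = 2.778
te_F = (1 + 4·3 + 11)/6 = 24/6 = 4; σ²_F = ((11−1)/6)² = 2.778
te_G = (10 + 4·11 + 12)/6 = 66/6 = 11; σ²_G = ((12−10)/6)² = 0.111
te_H = (7 + 4·13 + 25)/6 = 84/6 = 14; σ²_H = ((25−7)/6)² = 9.000
te_I = (2 + 4·5 + 8)/6 = 30/6 = 5; σ²_I = ((8−2)/6)² = 1.000

Forward pass:
ES_A = 0; EF_A = 10
ES_B = 0; EF_B = 10
ES_C = 0; EF_C = 2
ES_D = max(EF_A=10, EF_C=2) = 10; EF_D = 10+6 = 16
ES_E = 2; EF_E = 2+8 = 10
ES_F = 2; EF_F = 2+4 = 6
ES_G = max(EF_C=2, EF_E=10) = 10; EF_G = 10+11 = 21
ES_H = max(EF_D=16, EF_F=6) = 16; EF_H = 16+14 = 30
ES_I = max(EF_B=10, EF_E=10, EF_G=21, EF_H=30) = 30; EF_I = 30+5 = 35
Expected project duration μ = 35 days. Critical path: A → D → H → I.

Variance along critical path = 4.000 + 2.778 + 9.000 + 1.000 = 16.778
σ = √16.778 = 4.096 days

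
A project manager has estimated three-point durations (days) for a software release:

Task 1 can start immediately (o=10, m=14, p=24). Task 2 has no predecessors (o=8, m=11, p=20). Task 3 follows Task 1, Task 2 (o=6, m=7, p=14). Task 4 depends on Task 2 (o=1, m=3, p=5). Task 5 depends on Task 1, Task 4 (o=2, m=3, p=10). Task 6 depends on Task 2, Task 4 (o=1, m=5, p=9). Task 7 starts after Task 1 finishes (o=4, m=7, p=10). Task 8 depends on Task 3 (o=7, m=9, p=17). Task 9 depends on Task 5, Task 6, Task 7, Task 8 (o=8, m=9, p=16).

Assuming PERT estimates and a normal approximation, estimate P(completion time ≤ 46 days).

0.809

te_Task 1 = (10 + 4·14 + 24)/6 = 90/6 = 15; σ²_Task 1 = ((24−10)/6)² = 5.444
te_Task 2 = (8 + 4·11 + 20)/6 = 72/6 = 12; σ²_Task 2 = ((20−8)/6)² = 4.000
te_Task 3 = (6 + 4·7 + 14)/6 = 48/6 = 8; σ²_Task 3 = ((14−6)/6)² = 1.778
te_Task 4 = (1 + 4·3 + 5)/6 = 18/6 = 3; σ²_Task 4 = ((5−1)/6)² = 0.444
te_Task 5 = (2 + 4·3 + 10)/6 = 24/6 = 4; σ²_Task 5 = ((10−2)/6)² = 1.778
te_Task 6 = (1 + 4·5 + 9)/6 = 30/6 = 5; σ²_Task 6 = ((9−1)/6)² = 1.778
te_Task 7 = (4 + 4·7 + 10)/6 = 42/6 = 7; σ²_Task 7 = ((10−4)/6)² = 1.000
te_Task 8 = (7 + 4·9 + 17)/6 = 60/6 = 10; σ²_Task 8 = ((17−7)/6)² = 2.778
te_Task 9 = (8 + 4·9 + 16)/6 = 60/6 = 10; σ²_Task 9 = ((16−8)/6)² = 1.778

Forward pass:
ES_Task 1 = 0; EF_Task 1 = 15
ES_Task 2 = 0; EF_Task 2 = 12
ES_Task 3 = max(EF_Task 1=15, EF_Task 2=12) = 15; EF_Task 3 = 15+8 = 23
ES_Task 4 = 12; EF_Task 4 = 12+3 = 15
ES_Task 5 = max(EF_Task 1=15, EF_Task 4=15) = 15; EF_Task 5 = 15+4 = 19
ES_Task 6 = max(EF_Task 2=12, EF_Task 4=15) = 15; EF_Task 6 = 15+5 = 20
ES_Task 7 = 15; EF_Task 7 = 15+7 = 22
ES_Task 8 = 23; EF_Task 8 = 23+10 = 33
ES_Task 9 = max(EF_Task 5=19, EF_Task 6=20, EF_Task 7=22, EF_Task 8=33) = 33; EF_Task 9 = 33+10 = 43
Expected project duration μ = 43 days. Critical path: Task 1 → Task 3 → Task 8 → Task 9.

Variance along critical path = 5.444 + 1.778 + 2.778 + 1.778 = 11.778; σ = √11.778 = 3.432 days.
Z = (46 − 43) / 3.432 = 0.874
P(T ≤ 46) = Φ(0.874) ≈ 0.809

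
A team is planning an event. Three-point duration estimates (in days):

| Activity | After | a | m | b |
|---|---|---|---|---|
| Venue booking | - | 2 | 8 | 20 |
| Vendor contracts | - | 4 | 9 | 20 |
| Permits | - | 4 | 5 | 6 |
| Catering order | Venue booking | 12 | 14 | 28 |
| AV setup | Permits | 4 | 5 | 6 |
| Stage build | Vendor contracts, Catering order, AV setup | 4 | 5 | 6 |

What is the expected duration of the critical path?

30 days

te_Venue booking = (2 + 4·8 + 20)/6 = 54/6 = 9
te_Vendor contracts = (4 + 4·9 + 20)/6 = 60/6 = 10
te_Permits = (4 + 4·5 + 6)/6 = 30/6 = 5
te_Catering order = (12 + 4·14 + 28)/6 = 96/6 = 16
te_AV setup = (4 + 4·5 + 6)/6 = 30/6 = 5
te_Stage build = (4 + 4·5 + 6)/6 = 30/6 = 5

Forward pass:
ES_Venue booking = 0; EF_Venue booking = 9
ES_Vendor contracts = 0; EF_Vendor contracts = 10
ES_Permits = 0; EF_Permits = 5
ES_Catering order = 9; EF_Catering order = 9+16 = 25
ES_AV setup = 5; EF_AV setup = 5+5 = 10
ES_Stage build = max(EF_Vendor contracts=10, EF_Catering order=25, EF_AV setup=10) = 25; EF_Stage build = 25+5 = 30
Expected project duration μ = 30 days. Critical path: Venue booking → Catering order → Stage build.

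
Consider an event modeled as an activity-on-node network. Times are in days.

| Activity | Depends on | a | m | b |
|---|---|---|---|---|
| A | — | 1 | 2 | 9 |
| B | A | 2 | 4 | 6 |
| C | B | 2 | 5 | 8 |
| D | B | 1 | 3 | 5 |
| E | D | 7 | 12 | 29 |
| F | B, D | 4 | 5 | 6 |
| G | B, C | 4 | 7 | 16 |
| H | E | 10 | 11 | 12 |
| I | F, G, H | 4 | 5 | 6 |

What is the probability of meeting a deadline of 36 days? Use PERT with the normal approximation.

0.161

te_A = (1 + 4·2 + 9)/6 = 18/6 = 3; σ²_A = ((9−1)/6)² = 1.778
te_B = (2 + 4·4 + 6)/6 = 24/6 = 4; σ²_B = ((6−2)/6)² = 0.444
te_C = (2 + 4·5 + 8)/6 = 30/6 = 5; σ²_C = ((8−2)/6)² = 1.000
te_D = (1 + 4·3 + 5)/6 = 18/6 = 3; σ²_D = ((5−1)/6)² = 0.444
te_E = (7 + 4·12 + 29)/6 = 84/6 = 14; σ²_E = ((29−7)/6)² = 13.444
te_F = (4 + 4·5 + 6)/6 = 30/6 = 5; σ²_F = ((6−4)/6)² = 0.111
te_G = (4 + 4·7 + 16)/6 = 48/6 = 8; σ²_G = ((16−4)/6)² = 4.000
te_H = (10 + 4·11 + 12)/6 = 66/6 = 11; σ²_H = ((12−10)/6)² = 0.111
te_I = (4 + 4·5 + 6)/6 = 30/6 = 5; σ²_I = ((6−4)/6)² = 0.111

Forward pass:
ES_A = 0; EF_A = 3
ES_B = 3; EF_B = 3+4 = 7
ES_C = 7; EF_C = 7+5 = 12
ES_D = 7; EF_D = 7+3 = 10
ES_E = 10; EF_E = 10+14 = 24
ES_F = max(EF_B=7, EF_D=10) = 10; EF_F = 10+5 = 15
ES_G = max(EF_B=7, EF_C=12) = 12; EF_G = 12+8 = 20
ES_H = 24; EF_H = 24+11 = 35
ES_I = max(EF_F=15, EF_G=20, EF_H=35) = 35; EF_I = 35+5 = 40
Expected project duration μ = 40 days. Critical path: A → B → D → E → H → I.

Variance along critical path = 1.778 + 0.444 + 0.444 + 13.444 + 0.111 + 0.111 = 16.333; σ = √16.333 = 4.041 days.
Z = (36 − 40) / 4.041 = -0.990
P(T ≤ 36) = Φ(-0.990) ≈ 0.161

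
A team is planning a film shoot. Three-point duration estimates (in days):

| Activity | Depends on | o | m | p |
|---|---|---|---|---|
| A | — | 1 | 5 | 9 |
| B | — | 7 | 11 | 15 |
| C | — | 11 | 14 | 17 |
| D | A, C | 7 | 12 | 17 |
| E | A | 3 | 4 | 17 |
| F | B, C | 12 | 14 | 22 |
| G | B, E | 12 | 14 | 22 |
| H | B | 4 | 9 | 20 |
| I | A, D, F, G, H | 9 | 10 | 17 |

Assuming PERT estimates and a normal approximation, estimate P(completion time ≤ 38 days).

te_A = (1 + 4·5 + 9)/6 = 30/6 = 5; σ²_A = ((9−1)/6)² = 1.778
te_B = (7 + 4·11 + 15)/6 = 66/6 = 11; σ²_B = ((15−7)/6)² = 1.778
te_C = (11 + 4·14 + 17)/6 = 84/6 = 14; σ²_C = ((17−11)/6)² = 1.000
te_D = (7 + 4·12 + 17)/6 = 72/6 = 12; σ²_D = ((17−7)/6)² = 2.778
te_E = (3 + 4·4 + 17)/6 = 36/6 = 6; σ²_E = ((17−3)/6)² = 5.444
te_F = (12 + 4·14 + 22)/6 = 90/6 = 15; σ²_F = ((22−12)/6)² = 2.778
te_G = (12 + 4·14 + 22)/6 = 90/6 = 15; σ²_G = ((22−12)/6)² = 2.778
te_H = (4 + 4·9 + 20)/6 = 60/6 = 10; σ²_H = ((20−4)/6)² = 7.111
te_I = (9 + 4·10 + 17)/6 = 66/6 = 11; σ²_I = ((17−9)/6)² = 1.778

Forward pass:
ES_A = 0; EF_A = 5
ES_B = 0; EF_B = 11
ES_C = 0; EF_C = 14
ES_D = max(EF_A=5, EF_C=14) = 14; EF_D = 14+12 = 26
ES_E = 5; EF_E = 5+6 = 11
ES_F = max(EF_B=11, EF_C=14) = 14; EF_F = 14+15 = 29
ES_G = max(EF_B=11, EF_E=11) = 11; EF_G = 11+15 = 26
ES_H = 11; EF_H = 11+10 = 21
ES_I = max(EF_A=5, EF_D=26, EF_F=29, EF_G=26, EF_H=21) = 29; EF_I = 29+11 = 40
Expected project duration μ = 40 days. Critical path: C → F → I.

Variance along critical path = 1.000 + 2.778 + 1.778 = 5.556; σ = √5.556 = 2.357 days.
Z = (38 − 40) / 2.357 = -0.849
P(T ≤ 38) = Φ(-0.849) ≈ 0.198

0.198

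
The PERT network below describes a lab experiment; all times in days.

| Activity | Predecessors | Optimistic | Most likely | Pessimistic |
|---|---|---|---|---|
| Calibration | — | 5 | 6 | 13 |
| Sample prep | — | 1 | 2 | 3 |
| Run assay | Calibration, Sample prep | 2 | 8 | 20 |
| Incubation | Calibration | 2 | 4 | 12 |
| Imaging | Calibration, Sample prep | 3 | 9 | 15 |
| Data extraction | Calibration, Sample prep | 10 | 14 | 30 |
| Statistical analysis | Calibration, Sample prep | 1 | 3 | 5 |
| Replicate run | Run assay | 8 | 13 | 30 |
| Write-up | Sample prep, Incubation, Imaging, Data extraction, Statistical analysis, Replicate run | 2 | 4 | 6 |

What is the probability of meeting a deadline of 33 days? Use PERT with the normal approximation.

0.344

te_Calibration = (5 + 4·6 + 13)/6 = 42/6 = 7; σ²_Calibration = ((13−5)/6)² = 1.778
te_Sample prep = (1 + 4·2 + 3)/6 = 12/6 = 2; σ²_Sample prep = ((3−1)/6)² = 0.111
te_Run assay = (2 + 4·8 + 20)/6 = 54/6 = 9; σ²_Run assay = ((20−2)/6)² = 9.000
te_Incubation = (2 + 4·4 + 12)/6 = 30/6 = 5; σ²_Incubation = ((12−2)/6)² = 2.778
te_Imaging = (3 + 4·9 + 15)/6 = 54/6 = 9; σ²_Imaging = ((15−3)/6)² = 4.000
te_Data extraction = (10 + 4·14 + 30)/6 = 96/6 = 16; σ²_Data extraction = ((30−10)/6)² = 11.111
te_Statistical analysis = (1 + 4·3 + 5)/6 = 18/6 = 3; σ²_Statistical analysis = ((5−1)/6)² = 0.444
te_Replicate run = (8 + 4·13 + 30)/6 = 90/6 = 15; σ²_Replicate run = ((30−8)/6)² = 13.444
te_Write-up = (2 + 4·4 + 6)/6 = 24/6 = 4; σ²_Write-up = ((6−2)/6)² = 0.444

Forward pass:
ES_Calibration = 0; EF_Calibration = 7
ES_Sample prep = 0; EF_Sample prep = 2
ES_Run assay = max(EF_Calibration=7, EF_Sample prep=2) = 7; EF_Run assay = 7+9 = 16
ES_Incubation = 7; EF_Incubation = 7+5 = 12
ES_Imaging = max(EF_Calibration=7, EF_Sample prep=2) = 7; EF_Imaging = 7+9 = 16
ES_Data extraction = max(EF_Calibration=7, EF_Sample prep=2) = 7; EF_Data extraction = 7+16 = 23
ES_Statistical analysis = max(EF_Calibration=7, EF_Sample prep=2) = 7; EF_Statistical analysis = 7+3 = 10
ES_Replicate run = 16; EF_Replicate run = 16+15 = 31
ES_Write-up = max(EF_Sample prep=2, EF_Incubation=12, EF_Imaging=16, EF_Data extraction=23, EF_Statistical analysis=10, EF_Replicate run=31) = 31; EF_Write-up = 31+4 = 35
Expected project duration μ = 35 days. Critical path: Calibration → Run assay → Replicate run → Write-up.

Variance along critical path = 1.778 + 9.000 + 13.444 + 0.444 = 24.667; σ = √24.667 = 4.967 days.
Z = (33 − 35) / 4.967 = -0.403
P(T ≤ 33) = Φ(-0.403) ≈ 0.344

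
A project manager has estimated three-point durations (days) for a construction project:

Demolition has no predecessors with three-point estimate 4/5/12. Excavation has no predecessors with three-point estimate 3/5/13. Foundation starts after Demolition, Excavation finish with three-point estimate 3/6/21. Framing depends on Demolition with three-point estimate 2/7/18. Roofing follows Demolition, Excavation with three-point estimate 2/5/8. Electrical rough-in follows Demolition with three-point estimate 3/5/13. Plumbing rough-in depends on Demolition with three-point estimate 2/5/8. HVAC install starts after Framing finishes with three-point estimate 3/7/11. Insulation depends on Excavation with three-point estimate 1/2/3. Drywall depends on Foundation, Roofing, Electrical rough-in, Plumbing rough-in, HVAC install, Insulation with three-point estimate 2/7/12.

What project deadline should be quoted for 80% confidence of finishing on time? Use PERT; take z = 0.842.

te_Demolition = (4 + 4·5 + 12)/6 = 36/6 = 6; σ²_Demolition = ((12−4)/6)² = 1.778
te_Excavation = (3 + 4·5 + 13)/6 = 36/6 = 6; σ²_Excavation = ((13−3)/6)² = 2.778
te_Foundation = (3 + 4·6 + 21)/6 = 48/6 = 8; σ²_Foundation = ((21−3)/6)² = 9.000
te_Framing = (2 + 4·7 + 18)/6 = 48/6 = 8; σ²_Framing = ((18−2)/6)² = 7.111
te_Roofing = (2 + 4·5 + 8)/6 = 30/6 = 5; σ²_Roofing = ((8−2)/6)² = 1.000
te_Electrical rough-in = (3 + 4·5 + 13)/6 = 36/6 = 6; σ²_Electrical rough-in = ((13−3)/6)² = 2.778
te_Plumbing rough-in = (2 + 4·5 + 8)/6 = 30/6 = 5; σ²_Plumbing rough-in = ((8−2)/6)² = 1.000
te_HVAC install = (3 + 4·7 + 11)/6 = 42/6 = 7; σ²_HVAC install = ((11−3)/6)² = 1.778
te_Insulation = (1 + 4·2 + 3)/6 = 12/6 = 2; σ²_Insulation = ((3−1)/6)² = 0.111
te_Drywall = (2 + 4·7 + 12)/6 = 42/6 = 7; σ²_Drywall = ((12−2)/6)² = 2.778

Forward pass:
ES_Demolition = 0; EF_Demolition = 6
ES_Excavation = 0; EF_Excavation = 6
ES_Foundation = max(EF_Demolition=6, EF_Excavation=6) = 6; EF_Foundation = 6+8 = 14
ES_Framing = 6; EF_Framing = 6+8 = 14
ES_Roofing = max(EF_Demolition=6, EF_Excavation=6) = 6; EF_Roofing = 6+5 = 11
ES_Electrical rough-in = 6; EF_Electrical rough-in = 6+6 = 12
ES_Plumbing rough-in = 6; EF_Plumbing rough-in = 6+5 = 11
ES_HVAC install = 14; EF_HVAC install = 14+7 = 21
ES_Insulation = 6; EF_Insulation = 6+2 = 8
ES_Drywall = max(EF_Foundation=14, EF_Roofing=11, EF_Electrical rough-in=12, EF_Plumbing rough-in=11, EF_HVAC install=21, EF_Insulation=8) = 21; EF_Drywall = 21+7 = 28
Expected project duration μ = 28 days. Critical path: Demolition → Framing → HVAC install → Drywall.

Variance along critical path = 1.778 + 7.111 + 1.778 + 2.778 = 13.444; σ = 3.667 days.
D = μ + z·σ = 28 + 0.842·3.667 = 31.1 days

31.1 days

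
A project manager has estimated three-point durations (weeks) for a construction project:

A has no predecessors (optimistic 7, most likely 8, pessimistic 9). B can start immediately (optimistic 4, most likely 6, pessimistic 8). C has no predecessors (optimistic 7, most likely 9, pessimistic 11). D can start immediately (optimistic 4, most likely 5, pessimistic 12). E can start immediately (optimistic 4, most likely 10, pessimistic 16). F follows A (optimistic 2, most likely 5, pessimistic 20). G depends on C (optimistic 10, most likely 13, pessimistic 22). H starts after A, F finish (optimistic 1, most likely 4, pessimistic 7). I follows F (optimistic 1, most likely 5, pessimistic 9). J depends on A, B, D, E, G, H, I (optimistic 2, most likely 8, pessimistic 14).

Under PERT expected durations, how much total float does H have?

4 weeks

te_A = (7 + 4·8 + 9)/6 = 48/6 = 8
te_B = (4 + 4·6 + 8)/6 = 36/6 = 6
te_C = (7 + 4·9 + 11)/6 = 54/6 = 9
te_D = (4 + 4·5 + 12)/6 = 36/6 = 6
te_E = (4 + 4·10 + 16)/6 = 60/6 = 10
te_F = (2 + 4·5 + 20)/6 = 42/6 = 7
te_G = (10 + 4·13 + 22)/6 = 84/6 = 14
te_H = (1 + 4·4 + 7)/6 = 24/6 = 4
te_I = (1 + 4·5 + 9)/6 = 30/6 = 5
te_J = (2 + 4·8 + 14)/6 = 48/6 = 8

Forward pass:
ES_A = 0; EF_A = 8
ES_B = 0; EF_B = 6
ES_C = 0; EF_C = 9
ES_D = 0; EF_D = 6
ES_E = 0; EF_E = 10
ES_F = 8; EF_F = 8+7 = 15
ES_G = 9; EF_G = 9+14 = 23
ES_H = max(EF_A=8, EF_F=15) = 15; EF_H = 15+4 = 19
ES_I = 15; EF_I = 15+5 = 20
ES_J = max(EF_A=8, EF_B=6, EF_D=6, EF_E=10, EF_G=23, EF_H=19, EF_I=20) = 23; EF_J = 23+8 = 31
Expected project duration μ = 31 weeks. Critical path: C → G → J.

Backward pass:
LF_J = 31; LS_J = 31−8 = 23
LF_I = LS_J = 23; LS_I = 23−5 = 18
LF_H = LS_J = 23; LS_H = 23−4 = 19
LF_G = LS_J = 23; LS_G = 23−14 = 9
LF_F = min(LS_H=19, LS_I=18) = 18; LS_F = 18−7 = 11
LF_E = LS_J = 23; LS_E = 23−10 = 13
LF_D = LS_J = 23; LS_D = 23−6 = 17
LF_C = LS_G = 9; LS_C = 9−9 = 0
LF_B = LS_J = 23; LS_B = 23−6 = 17
LF_A = min(LS_F=11, LS_H=19, LS_J=23) = 11; LS_A = 11−8 = 3
Slack_H = LS_H − ES_H = 19 − 15 = 4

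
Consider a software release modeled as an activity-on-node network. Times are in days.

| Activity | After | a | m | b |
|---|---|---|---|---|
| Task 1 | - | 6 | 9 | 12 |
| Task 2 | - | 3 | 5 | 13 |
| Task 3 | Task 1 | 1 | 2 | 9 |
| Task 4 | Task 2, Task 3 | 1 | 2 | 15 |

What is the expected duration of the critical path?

te_Task 1 = (6 + 4·9 + 12)/6 = 54/6 = 9
te_Task 2 = (3 + 4·5 + 13)/6 = 36/6 = 6
te_Task 3 = (1 + 4·2 + 9)/6 = 18/6 = 3
te_Task 4 = (1 + 4·2 + 15)/6 = 24/6 = 4

Forward pass:
ES_Task 1 = 0; EF_Task 1 = 9
ES_Task 2 = 0; EF_Task 2 = 6
ES_Task 3 = 9; EF_Task 3 = 9+3 = 12
ES_Task 4 = max(EF_Task 2=6, EF_Task 3=12) = 12; EF_Task 4 = 12+4 = 16
Expected project duration μ = 16 days. Critical path: Task 1 → Task 3 → Task 4.

16 days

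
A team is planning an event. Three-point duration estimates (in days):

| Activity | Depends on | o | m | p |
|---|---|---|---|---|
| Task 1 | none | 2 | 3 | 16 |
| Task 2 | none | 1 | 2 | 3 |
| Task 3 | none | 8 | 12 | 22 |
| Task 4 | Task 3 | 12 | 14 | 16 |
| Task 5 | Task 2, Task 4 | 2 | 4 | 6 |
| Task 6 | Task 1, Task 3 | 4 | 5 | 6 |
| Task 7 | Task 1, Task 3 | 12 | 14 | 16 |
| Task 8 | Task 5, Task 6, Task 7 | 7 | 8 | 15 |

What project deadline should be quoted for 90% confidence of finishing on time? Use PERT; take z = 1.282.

43.7 days

te_Task 1 = (2 + 4·3 + 16)/6 = 30/6 = 5; σ²_Task 1 = ((16−2)/6)² = 5.444
te_Task 2 = (1 + 4·2 + 3)/6 = 12/6 = 2; σ²_Task 2 = ((3−1)/6)² = 0.111
te_Task 3 = (8 + 4·12 + 22)/6 = 78/6 = 13; σ²_Task 3 = ((22−8)/6)² = 5.444
te_Task 4 = (12 + 4·14 + 16)/6 = 84/6 = 14; σ²_Task 4 = ((16−12)/6)² = 0.444
te_Task 5 = (2 + 4·4 + 6)/6 = 24/6 = 4; σ²_Task 5 = ((6−2)/6)² = 0.444
te_Task 6 = (4 + 4·5 + 6)/6 = 30/6 = 5; σ²_Task 6 = ((6−4)/6)² = 0.111
te_Task 7 = (12 + 4·14 + 16)/6 = 84/6 = 14; σ²_Task 7 = ((16−12)/6)² = 0.444
te_Task 8 = (7 + 4·8 + 15)/6 = 54/6 = 9; σ²_Task 8 = ((15−7)/6)² = 1.778

Forward pass:
ES_Task 1 = 0; EF_Task 1 = 5
ES_Task 2 = 0; EF_Task 2 = 2
ES_Task 3 = 0; EF_Task 3 = 13
ES_Task 4 = 13; EF_Task 4 = 13+14 = 27
ES_Task 5 = max(EF_Task 2=2, EF_Task 4=27) = 27; EF_Task 5 = 27+4 = 31
ES_Task 6 = max(EF_Task 1=5, EF_Task 3=13) = 13; EF_Task 6 = 13+5 = 18
ES_Task 7 = max(EF_Task 1=5, EF_Task 3=13) = 13; EF_Task 7 = 13+14 = 27
ES_Task 8 = max(EF_Task 5=31, EF_Task 6=18, EF_Task 7=27) = 31; EF_Task 8 = 31+9 = 40
Expected project duration μ = 40 days. Critical path: Task 3 → Task 4 → Task 5 → Task 8.

Variance along critical path = 5.444 + 0.444 + 0.444 + 1.778 = 8.111; σ = 2.848 days.
D = μ + z·σ = 40 + 1.282·2.848 = 43.7 days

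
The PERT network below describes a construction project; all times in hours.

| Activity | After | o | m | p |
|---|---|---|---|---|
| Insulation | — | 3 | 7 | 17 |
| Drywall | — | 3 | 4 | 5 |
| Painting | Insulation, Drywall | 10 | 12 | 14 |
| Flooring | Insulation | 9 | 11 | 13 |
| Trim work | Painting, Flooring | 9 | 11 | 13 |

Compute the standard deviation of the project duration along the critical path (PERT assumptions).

2.52 hours

te_Insulation = (3 + 4·7 + 17)/6 = 48/6 = 8; σ²_Insulation = ((17−3)/6)² = 5.444
te_Drywall = (3 + 4·4 + 5)/6 = 24/6 = 4; σ²_Drywall = ((5−3)/6)² = 0.111
te_Painting = (10 + 4·12 + 14)/6 = 72/6 = 12; σ²_Painting = ((14−10)/6)² = 0.444
te_Flooring = (9 + 4·11 + 13)/6 = 66/6 = 11; σ²_Flooring = ((13−9)/6)² = 0.444
te_Trim work = (9 + 4·11 + 13)/6 = 66/6 = 11; σ²_Trim work = ((13−9)/6)² = 0.444

Forward pass:
ES_Insulation = 0; EF_Insulation = 8
ES_Drywall = 0; EF_Drywall = 4
ES_Painting = max(EF_Insulation=8, EF_Drywall=4) = 8; EF_Painting = 8+12 = 20
ES_Flooring = 8; EF_Flooring = 8+11 = 19
ES_Trim work = max(EF_Painting=20, EF_Flooring=19) = 20; EF_Trim work = 20+11 = 31
Expected project duration μ = 31 hours. Critical path: Insulation → Painting → Trim work.

Variance along critical path = 5.444 + 0.444 + 0.444 = 6.333
σ = √6.333 = 2.517 hours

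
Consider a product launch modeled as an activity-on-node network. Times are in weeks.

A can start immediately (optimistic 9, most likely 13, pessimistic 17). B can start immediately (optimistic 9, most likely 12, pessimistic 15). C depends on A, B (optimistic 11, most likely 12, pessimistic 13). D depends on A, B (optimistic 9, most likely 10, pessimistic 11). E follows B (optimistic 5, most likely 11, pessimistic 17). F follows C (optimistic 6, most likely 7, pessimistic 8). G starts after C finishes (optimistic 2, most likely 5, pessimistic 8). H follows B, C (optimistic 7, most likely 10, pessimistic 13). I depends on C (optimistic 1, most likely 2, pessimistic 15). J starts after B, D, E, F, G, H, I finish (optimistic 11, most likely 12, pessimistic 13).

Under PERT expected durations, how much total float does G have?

te_A = (9 + 4·13 + 17)/6 = 78/6 = 13
te_B = (9 + 4·12 + 15)/6 = 72/6 = 12
te_C = (11 + 4·12 + 13)/6 = 72/6 = 12
te_D = (9 + 4·10 + 11)/6 = 60/6 = 10
te_E = (5 + 4·11 + 17)/6 = 66/6 = 11
te_F = (6 + 4·7 + 8)/6 = 42/6 = 7
te_G = (2 + 4·5 + 8)/6 = 30/6 = 5
te_H = (7 + 4·10 + 13)/6 = 60/6 = 10
te_I = (1 + 4·2 + 15)/6 = 24/6 = 4
te_J = (11 + 4·12 + 13)/6 = 72/6 = 12

Forward pass:
ES_A = 0; EF_A = 13
ES_B = 0; EF_B = 12
ES_C = max(EF_A=13, EF_B=12) = 13; EF_C = 13+12 = 25
ES_D = max(EF_A=13, EF_B=12) = 13; EF_D = 13+10 = 23
ES_E = 12; EF_E = 12+11 = 23
ES_F = 25; EF_F = 25+7 = 32
ES_G = 25; EF_G = 25+5 = 30
ES_H = max(EF_B=12, EF_C=25) = 25; EF_H = 25+10 = 35
ES_I = 25; EF_I = 25+4 = 29
ES_J = max(EF_B=12, EF_D=23, EF_E=23, EF_F=32, EF_G=30, EF_H=35, EF_I=29) = 35; EF_J = 35+12 = 47
Expected project duration μ = 47 weeks. Critical path: A → C → H → J.

Backward pass:
LF_J = 47; LS_J = 47−12 = 35
LF_I = LS_J = 35; LS_I = 35−4 = 31
LF_H = LS_J = 35; LS_H = 35−10 = 25
LF_G = LS_J = 35; LS_G = 35−5 = 30
LF_F = LS_J = 35; LS_F = 35−7 = 28
LF_E = LS_J = 35; LS_E = 35−11 = 24
LF_D = LS_J = 35; LS_D = 35−10 = 25
LF_C = min(LS_F=28, LS_G=30, LS_H=25, LS_I=31) = 25; LS_C = 25−12 = 13
LF_B = min(LS_C=13, LS_D=25, LS_E=24, LS_H=25, LS_J=35) = 13; LS_B = 13−12 = 1
LF_A = min(LS_C=13, LS_D=25) = 13; LS_A = 13−13 = 0
Slack_G = LS_G − ES_G = 30 − 25 = 5

5 weeks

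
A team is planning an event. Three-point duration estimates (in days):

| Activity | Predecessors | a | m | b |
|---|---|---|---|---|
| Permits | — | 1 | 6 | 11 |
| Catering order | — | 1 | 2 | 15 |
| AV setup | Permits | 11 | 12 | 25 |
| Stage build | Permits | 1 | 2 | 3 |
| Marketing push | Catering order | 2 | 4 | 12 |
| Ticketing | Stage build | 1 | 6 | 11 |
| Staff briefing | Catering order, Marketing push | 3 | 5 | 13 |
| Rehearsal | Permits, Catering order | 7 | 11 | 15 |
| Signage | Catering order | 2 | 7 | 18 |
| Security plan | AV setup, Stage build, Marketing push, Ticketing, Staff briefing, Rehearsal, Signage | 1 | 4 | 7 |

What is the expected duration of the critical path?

24 days

te_Permits = (1 + 4·6 + 11)/6 = 36/6 = 6
te_Catering order = (1 + 4·2 + 15)/6 = 24/6 = 4
te_AV setup = (11 + 4·12 + 25)/6 = 84/6 = 14
te_Stage build = (1 + 4·2 + 3)/6 = 12/6 = 2
te_Marketing push = (2 + 4·4 + 12)/6 = 30/6 = 5
te_Ticketing = (1 + 4·6 + 11)/6 = 36/6 = 6
te_Staff briefing = (3 + 4·5 + 13)/6 = 36/6 = 6
te_Rehearsal = (7 + 4·11 + 15)/6 = 66/6 = 11
te_Signage = (2 + 4·7 + 18)/6 = 48/6 = 8
te_Security plan = (1 + 4·4 + 7)/6 = 24/6 = 4

Forward pass:
ES_Permits = 0; EF_Permits = 6
ES_Catering order = 0; EF_Catering order = 4
ES_AV setup = 6; EF_AV setup = 6+14 = 20
ES_Stage build = 6; EF_Stage build = 6+2 = 8
ES_Marketing push = 4; EF_Marketing push = 4+5 = 9
ES_Ticketing = 8; EF_Ticketing = 8+6 = 14
ES_Staff briefing = max(EF_Catering order=4, EF_Marketing push=9) = 9; EF_Staff briefing = 9+6 = 15
ES_Rehearsal = max(EF_Permits=6, EF_Catering order=4) = 6; EF_Rehearsal = 6+11 = 17
ES_Signage = 4; EF_Signage = 4+8 = 12
ES_Security plan = max(EF_AV setup=20, EF_Stage build=8, EF_Marketing push=9, EF_Ticketing=14, EF_Staff briefing=15, EF_Rehearsal=17, EF_Signage=12) = 20; EF_Security plan = 20+4 = 24
Expected project duration μ = 24 days. Critical path: Permits → AV setup → Security plan.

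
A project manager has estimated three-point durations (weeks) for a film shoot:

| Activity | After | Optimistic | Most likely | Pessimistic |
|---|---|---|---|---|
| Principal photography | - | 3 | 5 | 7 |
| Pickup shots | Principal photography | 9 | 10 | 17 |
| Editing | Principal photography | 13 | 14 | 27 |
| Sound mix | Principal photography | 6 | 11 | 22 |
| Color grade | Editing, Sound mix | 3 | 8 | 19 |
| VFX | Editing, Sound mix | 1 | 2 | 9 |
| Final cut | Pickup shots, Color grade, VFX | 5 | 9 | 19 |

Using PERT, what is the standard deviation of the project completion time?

te_Principal photography = (3 + 4·5 + 7)/6 = 30/6 = 5; σ²_Principal photography = ((7−3)/6)² = 0.444
te_Pickup shots = (9 + 4·10 + 17)/6 = 66/6 = 11; σ²_Pickup shots = ((17−9)/6)² = 1.778
te_Editing = (13 + 4·14 + 27)/6 = 96/6 = 16; σ²_Editing = ((27−13)/6)² = 5.444
te_Sound mix = (6 + 4·11 + 22)/6 = 72/6 = 12; σ²_Sound mix = ((22−6)/6)² = 7.111
te_Color grade = (3 + 4·8 + 19)/6 = 54/6 = 9; σ²_Color grade = ((19−3)/6)² = 7.111
te_VFX = (1 + 4·2 + 9)/6 = 18/6 = 3; σ²_VFX = ((9−1)/6)² = 1.778
te_Final cut = (5 + 4·9 + 19)/6 = 60/6 = 10; σ²_Final cut = ((19−5)/6)² = 5.444

Forward pass:
ES_Principal photography = 0; EF_Principal photography = 5
ES_Pickup shots = 5; EF_Pickup shots = 5+11 = 16
ES_Editing = 5; EF_Editing = 5+16 = 21
ES_Sound mix = 5; EF_Sound mix = 5+12 = 17
ES_Color grade = max(EF_Editing=21, EF_Sound mix=17) = 21; EF_Color grade = 21+9 = 30
ES_VFX = max(EF_Editing=21, EF_Sound mix=17) = 21; EF_VFX = 21+3 = 24
ES_Final cut = max(EF_Pickup shots=16, EF_Color grade=30, EF_VFX=24) = 30; EF_Final cut = 30+10 = 40
Expected project duration μ = 40 weeks. Critical path: Principal photography → Editing → Color grade → Final cut.

Variance along critical path = 0.444 + 5.444 + 7.111 + 5.444 = 18.444
σ = √18.444 = 4.295 weeks

4.29 weeks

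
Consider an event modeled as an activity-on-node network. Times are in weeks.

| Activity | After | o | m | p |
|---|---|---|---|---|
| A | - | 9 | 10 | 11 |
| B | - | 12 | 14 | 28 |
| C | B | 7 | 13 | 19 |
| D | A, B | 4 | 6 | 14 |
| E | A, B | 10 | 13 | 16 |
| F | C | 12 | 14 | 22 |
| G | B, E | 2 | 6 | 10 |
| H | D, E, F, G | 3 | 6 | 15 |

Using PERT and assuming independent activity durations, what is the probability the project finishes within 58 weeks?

te_A = (9 + 4·10 + 11)/6 = 60/6 = 10; σ²_A = ((11−9)/6)² = 0.111
te_B = (12 + 4·14 + 28)/6 = 96/6 = 16; σ²_B = ((28−12)/6)² = 7.111
te_C = (7 + 4·13 + 19)/6 = 78/6 = 13; σ²_C = ((19−7)/6)² = 4.000
te_D = (4 + 4·6 + 14)/6 = 42/6 = 7; σ²_D = ((14−4)/6)² = 2.778
te_E = (10 + 4·13 + 16)/6 = 78/6 = 13; σ²_E = ((16−10)/6)² = 1.000
te_F = (12 + 4·14 + 22)/6 = 90/6 = 15; σ²_F = ((22−12)/6)² = 2.778
te_G = (2 + 4·6 + 10)/6 = 36/6 = 6; σ²_G = ((10−2)/6)² = 1.778
te_H = (3 + 4·6 + 15)/6 = 42/6 = 7; σ²_H = ((15−3)/6)² = 4.000

Forward pass:
ES_A = 0; EF_A = 10
ES_B = 0; EF_B = 16
ES_C = 16; EF_C = 16+13 = 29
ES_D = max(EF_A=10, EF_B=16) = 16; EF_D = 16+7 = 23
ES_E = max(EF_A=10, EF_B=16) = 16; EF_E = 16+13 = 29
ES_F = 29; EF_F = 29+15 = 44
ES_G = max(EF_B=16, EF_E=29) = 29; EF_G = 29+6 = 35
ES_H = max(EF_D=23, EF_E=29, EF_F=44, EF_G=35) = 44; EF_H = 44+7 = 51
Expected project duration μ = 51 weeks. Critical path: B → C → F → H.

Variance along critical path = 7.111 + 4.000 + 2.778 + 4.000 = 17.889; σ = √17.889 = 4.230 weeks.
Z = (58 − 51) / 4.230 = 1.655
P(T ≤ 58) = Φ(1.655) ≈ 0.951

0.951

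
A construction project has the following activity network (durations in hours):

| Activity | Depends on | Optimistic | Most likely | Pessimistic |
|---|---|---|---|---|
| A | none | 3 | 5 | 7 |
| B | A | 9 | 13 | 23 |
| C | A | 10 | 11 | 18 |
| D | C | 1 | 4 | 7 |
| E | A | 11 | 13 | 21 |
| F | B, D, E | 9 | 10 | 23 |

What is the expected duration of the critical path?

33 hours

te_A = (3 + 4·5 + 7)/6 = 30/6 = 5
te_B = (9 + 4·13 + 23)/6 = 84/6 = 14
te_C = (10 + 4·11 + 18)/6 = 72/6 = 12
te_D = (1 + 4·4 + 7)/6 = 24/6 = 4
te_E = (11 + 4·13 + 21)/6 = 84/6 = 14
te_F = (9 + 4·10 + 23)/6 = 72/6 = 12

Forward pass:
ES_A = 0; EF_A = 5
ES_B = 5; EF_B = 5+14 = 19
ES_C = 5; EF_C = 5+12 = 17
ES_D = 17; EF_D = 17+4 = 21
ES_E = 5; EF_E = 5+14 = 19
ES_F = max(EF_B=19, EF_D=21, EF_E=19) = 21; EF_F = 21+12 = 33
Expected project duration μ = 33 hours. Critical path: A → C → D → F.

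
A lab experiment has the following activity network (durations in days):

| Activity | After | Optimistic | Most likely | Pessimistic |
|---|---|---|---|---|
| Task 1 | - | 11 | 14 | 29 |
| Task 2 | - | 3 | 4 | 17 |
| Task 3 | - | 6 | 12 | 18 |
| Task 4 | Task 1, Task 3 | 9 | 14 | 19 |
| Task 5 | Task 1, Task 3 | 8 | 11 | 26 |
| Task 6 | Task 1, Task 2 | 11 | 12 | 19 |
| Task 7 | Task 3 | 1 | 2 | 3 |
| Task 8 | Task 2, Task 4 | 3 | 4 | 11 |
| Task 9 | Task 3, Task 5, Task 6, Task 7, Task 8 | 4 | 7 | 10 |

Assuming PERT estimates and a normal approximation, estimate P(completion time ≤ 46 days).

0.853

te_Task 1 = (11 + 4·14 + 29)/6 = 96/6 = 16; σ²_Task 1 = ((29−11)/6)² = 9.000
te_Task 2 = (3 + 4·4 + 17)/6 = 36/6 = 6; σ²_Task 2 = ((17−3)/6)² = 5.444
te_Task 3 = (6 + 4·12 + 18)/6 = 72/6 = 12; σ²_Task 3 = ((18−6)/6)² = 4.000
te_Task 4 = (9 + 4·14 + 19)/6 = 84/6 = 14; σ²_Task 4 = ((19−9)/6)² = 2.778
te_Task 5 = (8 + 4·11 + 26)/6 = 78/6 = 13; σ²_Task 5 = ((26−8)/6)² = 9.000
te_Task 6 = (11 + 4·12 + 19)/6 = 78/6 = 13; σ²_Task 6 = ((19−11)/6)² = 1.778
te_Task 7 = (1 + 4·2 + 3)/6 = 12/6 = 2; σ²_Task 7 = ((3−1)/6)² = 0.111
te_Task 8 = (3 + 4·4 + 11)/6 = 30/6 = 5; σ²_Task 8 = ((11−3)/6)² = 1.778
te_Task 9 = (4 + 4·7 + 10)/6 = 42/6 = 7; σ²_Task 9 = ((10−4)/6)² = 1.000

Forward pass:
ES_Task 1 = 0; EF_Task 1 = 16
ES_Task 2 = 0; EF_Task 2 = 6
ES_Task 3 = 0; EF_Task 3 = 12
ES_Task 4 = max(EF_Task 1=16, EF_Task 3=12) = 16; EF_Task 4 = 16+14 = 30
ES_Task 5 = max(EF_Task 1=16, EF_Task 3=12) = 16; EF_Task 5 = 16+13 = 29
ES_Task 6 = max(EF_Task 1=16, EF_Task 2=6) = 16; EF_Task 6 = 16+13 = 29
ES_Task 7 = 12; EF_Task 7 = 12+2 = 14
ES_Task 8 = max(EF_Task 2=6, EF_Task 4=30) = 30; EF_Task 8 = 30+5 = 35
ES_Task 9 = max(EF_Task 3=12, EF_Task 5=29, EF_Task 6=29, EF_Task 7=14, EF_Task 8=35) = 35; EF_Task 9 = 35+7 = 42
Expected project duration μ = 42 days. Critical path: Task 1 → Task 4 → Task 8 → Task 9.

Variance along critical path = 9.000 + 2.778 + 1.778 + 1.000 = 14.556; σ = √14.556 = 3.815 days.
Z = (46 − 42) / 3.815 = 1.048
P(T ≤ 46) = Φ(1.048) ≈ 0.853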